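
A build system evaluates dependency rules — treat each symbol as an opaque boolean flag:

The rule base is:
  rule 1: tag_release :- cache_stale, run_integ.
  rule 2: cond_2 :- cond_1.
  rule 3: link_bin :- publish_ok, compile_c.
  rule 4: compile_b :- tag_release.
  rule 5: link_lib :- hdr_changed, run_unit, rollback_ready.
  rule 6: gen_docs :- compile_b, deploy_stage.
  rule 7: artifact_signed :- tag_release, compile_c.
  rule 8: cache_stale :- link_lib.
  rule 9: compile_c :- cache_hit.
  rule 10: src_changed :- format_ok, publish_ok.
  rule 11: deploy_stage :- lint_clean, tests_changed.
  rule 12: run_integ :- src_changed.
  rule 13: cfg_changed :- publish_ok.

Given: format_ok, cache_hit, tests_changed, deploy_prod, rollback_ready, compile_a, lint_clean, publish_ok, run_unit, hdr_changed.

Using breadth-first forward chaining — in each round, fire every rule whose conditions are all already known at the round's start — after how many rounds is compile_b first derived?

4

Round 1 fires rule 5, rule 9, rule 10, rule 11, rule 13, giving link_lib, compile_c, src_changed, deploy_stage, cfg_changed.
Round 2 fires rule 3, rule 8, rule 12, giving link_bin, cache_stale, run_integ.
Round 3 fires rule 1, giving tag_release.
Round 4 fires rule 4, rule 7, giving compile_b, artifact_signed.
compile_b first appears in round 4.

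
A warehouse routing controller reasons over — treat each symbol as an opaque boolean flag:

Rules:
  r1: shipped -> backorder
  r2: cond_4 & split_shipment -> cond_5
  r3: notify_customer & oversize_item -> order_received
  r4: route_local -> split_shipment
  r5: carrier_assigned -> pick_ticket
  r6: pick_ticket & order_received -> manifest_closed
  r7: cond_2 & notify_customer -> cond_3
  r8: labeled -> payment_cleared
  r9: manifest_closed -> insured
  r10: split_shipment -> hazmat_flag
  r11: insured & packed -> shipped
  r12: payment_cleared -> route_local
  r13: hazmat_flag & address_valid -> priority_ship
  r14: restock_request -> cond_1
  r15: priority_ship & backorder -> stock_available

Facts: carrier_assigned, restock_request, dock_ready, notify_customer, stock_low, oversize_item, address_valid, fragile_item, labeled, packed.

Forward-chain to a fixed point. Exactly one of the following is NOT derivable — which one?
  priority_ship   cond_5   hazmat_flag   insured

Round 1: r3 [notify_customer & oversize_item -> order_received]; r5 [carrier_assigned -> pick_ticket]; r8 [labeled -> payment_cleared]; r14 [restock_request -> cond_1]. Adds order_received, pick_ticket, payment_cleared, cond_1.
Round 2: r6 [pick_ticket & order_received -> manifest_closed]; r12 [payment_cleared -> route_local]. Adds manifest_closed, route_local.
Round 3: r4 [route_local -> split_shipment]; r9 [manifest_closed -> insured]. Adds split_shipment, insured.
Round 4: r10 [split_shipment -> hazmat_flag]; r11 [insured & packed -> shipped]. Adds hazmat_flag, shipped.
Round 5: r1 [shipped -> backorder]; r13 [hazmat_flag & address_valid -> priority_ship]. Adds backorder, priority_ship.
Round 6: r15 [priority_ship & backorder -> stock_available]. Adds stock_available.
Derived: priority_ship (round 5), insured (round 3), hazmat_flag (round 4). cond_5 never appears in any round.

cond_5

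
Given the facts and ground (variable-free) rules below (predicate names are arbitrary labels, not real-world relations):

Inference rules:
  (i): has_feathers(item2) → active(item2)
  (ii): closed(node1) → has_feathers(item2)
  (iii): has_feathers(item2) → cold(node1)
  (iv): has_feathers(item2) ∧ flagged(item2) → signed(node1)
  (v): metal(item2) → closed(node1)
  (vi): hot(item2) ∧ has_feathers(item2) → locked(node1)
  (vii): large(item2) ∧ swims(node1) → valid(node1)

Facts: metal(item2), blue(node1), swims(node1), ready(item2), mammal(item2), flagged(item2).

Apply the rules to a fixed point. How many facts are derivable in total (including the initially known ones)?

11

Round 1 — (v), derive closed(node1).
Round 2 — (ii), derive has_feathers(item2).
Round 3 — (i), (iii), (iv), derive active(item2), cold(node1), signed(node1).
Closure: {active(item2), blue(node1), closed(node1), cold(node1), flagged(item2), has_feathers(item2), mammal(item2), metal(item2), ready(item2), signed(node1), swims(node1)} — 11 facts.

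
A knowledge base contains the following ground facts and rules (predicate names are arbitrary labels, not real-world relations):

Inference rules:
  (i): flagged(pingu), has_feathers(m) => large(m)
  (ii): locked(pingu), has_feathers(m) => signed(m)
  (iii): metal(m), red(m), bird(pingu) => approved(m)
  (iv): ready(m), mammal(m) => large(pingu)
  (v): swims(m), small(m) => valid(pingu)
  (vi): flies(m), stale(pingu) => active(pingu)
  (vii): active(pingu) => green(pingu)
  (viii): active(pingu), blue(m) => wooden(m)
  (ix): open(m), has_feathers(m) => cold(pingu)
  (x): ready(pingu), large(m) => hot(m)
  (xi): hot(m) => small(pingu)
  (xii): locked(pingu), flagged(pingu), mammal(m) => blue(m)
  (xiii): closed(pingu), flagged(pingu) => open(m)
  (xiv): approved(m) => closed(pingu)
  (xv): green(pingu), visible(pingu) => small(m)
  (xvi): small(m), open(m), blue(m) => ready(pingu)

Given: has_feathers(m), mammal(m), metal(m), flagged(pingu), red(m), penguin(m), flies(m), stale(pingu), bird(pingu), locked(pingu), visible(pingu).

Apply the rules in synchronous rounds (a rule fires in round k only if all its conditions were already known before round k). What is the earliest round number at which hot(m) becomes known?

5

Round 1 — (i), (ii), (iii), (vi), (xii), derive large(m), signed(m), approved(m), active(pingu), blue(m).
Round 2 — (vii), (viii), (xiv), derive green(pingu), wooden(m), closed(pingu).
Round 3 — (xiii), (xv), derive open(m), small(m).
Round 4 — (ix), (xvi), derive cold(pingu), ready(pingu).
Round 5 — (x), derive hot(m).
hot(m) first appears in round 5.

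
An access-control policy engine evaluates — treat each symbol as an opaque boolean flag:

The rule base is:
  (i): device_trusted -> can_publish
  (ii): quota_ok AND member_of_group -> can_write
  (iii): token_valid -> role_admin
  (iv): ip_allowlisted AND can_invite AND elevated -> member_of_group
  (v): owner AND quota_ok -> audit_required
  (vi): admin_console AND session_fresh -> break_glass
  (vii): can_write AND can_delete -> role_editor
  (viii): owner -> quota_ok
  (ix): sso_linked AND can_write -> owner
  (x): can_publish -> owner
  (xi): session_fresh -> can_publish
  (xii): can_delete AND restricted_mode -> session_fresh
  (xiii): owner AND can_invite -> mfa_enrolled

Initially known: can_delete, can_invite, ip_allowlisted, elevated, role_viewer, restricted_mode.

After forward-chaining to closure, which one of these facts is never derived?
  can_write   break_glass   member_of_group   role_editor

Round 1: (iv) [ip_allowlisted AND can_invite AND elevated -> member_of_group]; (xii) [can_delete AND restricted_mode -> session_fresh]. Adds member_of_group, session_fresh.
Round 2: (xi) [session_fresh -> can_publish]. Adds can_publish.
Round 3: (x) [can_publish -> owner]. Adds owner.
Round 4: (viii) [owner -> quota_ok]; (xiii) [owner AND can_invite -> mfa_enrolled]. Adds quota_ok, mfa_enrolled.
Round 5: (ii) [quota_ok AND member_of_group -> can_write]; (v) [owner AND quota_ok -> audit_required]. Adds can_write, audit_required.
Round 6: (vii) [can_write AND can_delete -> role_editor]. Adds role_editor.
Derived: member_of_group (round 1), can_write (round 5), role_editor (round 6). break_glass never appears in any round.

break_glass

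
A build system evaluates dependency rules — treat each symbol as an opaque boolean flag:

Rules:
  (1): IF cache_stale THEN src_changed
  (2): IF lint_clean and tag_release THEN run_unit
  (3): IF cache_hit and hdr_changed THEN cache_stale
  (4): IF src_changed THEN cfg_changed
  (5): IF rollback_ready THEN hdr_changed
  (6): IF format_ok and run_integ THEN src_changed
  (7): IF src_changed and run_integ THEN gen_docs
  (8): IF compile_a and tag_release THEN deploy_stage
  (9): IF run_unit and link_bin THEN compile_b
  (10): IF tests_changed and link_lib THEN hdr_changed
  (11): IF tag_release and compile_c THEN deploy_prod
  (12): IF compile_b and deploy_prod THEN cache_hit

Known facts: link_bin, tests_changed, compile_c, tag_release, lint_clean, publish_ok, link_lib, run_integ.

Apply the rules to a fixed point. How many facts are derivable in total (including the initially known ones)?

Round 1 — (2), (10), (11), derive run_unit, hdr_changed, deploy_prod.
Round 2 — (9), derive compile_b.
Round 3 — (12), derive cache_hit.
Round 4 — (3), derive cache_stale.
Round 5 — (1), derive src_changed.
Round 6 — (4), (7), derive cfg_changed, gen_docs.
Closure: {cache_hit, cache_stale, cfg_changed, compile_b, compile_c, deploy_prod, gen_docs, hdr_changed, link_bin, link_lib, lint_clean, publish_ok, run_integ, run_unit, src_changed, tag_release, tests_changed} — 17 facts.

17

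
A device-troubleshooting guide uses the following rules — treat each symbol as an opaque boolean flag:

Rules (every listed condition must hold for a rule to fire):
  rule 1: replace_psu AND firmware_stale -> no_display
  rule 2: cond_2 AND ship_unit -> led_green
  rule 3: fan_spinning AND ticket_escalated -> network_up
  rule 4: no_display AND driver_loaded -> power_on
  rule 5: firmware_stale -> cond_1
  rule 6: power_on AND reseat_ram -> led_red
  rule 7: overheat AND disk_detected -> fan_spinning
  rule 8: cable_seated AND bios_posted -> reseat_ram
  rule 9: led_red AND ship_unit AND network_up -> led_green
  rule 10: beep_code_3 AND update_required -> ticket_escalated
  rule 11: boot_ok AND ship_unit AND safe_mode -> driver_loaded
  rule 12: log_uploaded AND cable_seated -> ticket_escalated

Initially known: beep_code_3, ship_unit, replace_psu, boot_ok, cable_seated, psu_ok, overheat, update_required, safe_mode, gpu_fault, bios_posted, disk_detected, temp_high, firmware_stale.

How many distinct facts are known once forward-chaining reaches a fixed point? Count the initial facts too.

Round 1 fires rule 1, rule 5, rule 7, rule 8, rule 10, rule 11, giving no_display, cond_1, fan_spinning, reseat_ram, ticket_escalated, driver_loaded.
Round 2 fires rule 3, rule 4, giving network_up, power_on.
Round 3 fires rule 6, giving led_red.
Round 4 fires rule 9, giving led_green.
Closure: {beep_code_3, bios_posted, boot_ok, cable_seated, cond_1, disk_detected, driver_loaded, fan_spinning, firmware_stale, gpu_fault, led_green, led_red, network_up, no_display, overheat, power_on, psu_ok, replace_psu, reseat_ram, safe_mode, ship_unit, temp_high, ticket_escalated, update_required} — 24 facts.

24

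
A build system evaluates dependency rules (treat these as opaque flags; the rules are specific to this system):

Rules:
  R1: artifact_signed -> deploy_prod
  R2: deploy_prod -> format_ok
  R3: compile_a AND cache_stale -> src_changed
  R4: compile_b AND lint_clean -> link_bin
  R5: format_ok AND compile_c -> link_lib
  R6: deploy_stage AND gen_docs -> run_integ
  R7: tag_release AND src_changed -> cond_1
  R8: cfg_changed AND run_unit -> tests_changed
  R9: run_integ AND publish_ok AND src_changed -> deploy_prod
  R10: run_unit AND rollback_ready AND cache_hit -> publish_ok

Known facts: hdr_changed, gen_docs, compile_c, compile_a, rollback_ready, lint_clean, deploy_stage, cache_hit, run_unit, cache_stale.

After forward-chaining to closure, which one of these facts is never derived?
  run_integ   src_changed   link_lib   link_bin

link_bin

Round 1 — R3, R6, R10, derive src_changed, run_integ, publish_ok.
Round 2 — R9, derive deploy_prod.
Round 3 — R2, derive format_ok.
Round 4 — R5, derive link_lib.
Derived: run_integ (round 1), src_changed (round 1), link_lib (round 4). link_bin never appears in any round.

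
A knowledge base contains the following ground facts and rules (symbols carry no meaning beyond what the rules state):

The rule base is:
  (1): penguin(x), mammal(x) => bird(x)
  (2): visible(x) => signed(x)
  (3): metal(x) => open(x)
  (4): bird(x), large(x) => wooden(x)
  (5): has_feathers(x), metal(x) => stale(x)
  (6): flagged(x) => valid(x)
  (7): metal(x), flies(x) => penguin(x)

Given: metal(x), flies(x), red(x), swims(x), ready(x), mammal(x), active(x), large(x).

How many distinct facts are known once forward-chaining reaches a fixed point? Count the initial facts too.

12

Round 1: (3) [metal(x) => open(x)]; (7) [metal(x), flies(x) => penguin(x)]. New: open(x), penguin(x).
Round 2: (1) [penguin(x), mammal(x) => bird(x)]. New: bird(x).
Round 3: (4) [bird(x), large(x) => wooden(x)]. New: wooden(x).
Closure: {active(x), bird(x), flies(x), large(x), mammal(x), metal(x), open(x), penguin(x), ready(x), red(x), swims(x), wooden(x)} — 12 facts.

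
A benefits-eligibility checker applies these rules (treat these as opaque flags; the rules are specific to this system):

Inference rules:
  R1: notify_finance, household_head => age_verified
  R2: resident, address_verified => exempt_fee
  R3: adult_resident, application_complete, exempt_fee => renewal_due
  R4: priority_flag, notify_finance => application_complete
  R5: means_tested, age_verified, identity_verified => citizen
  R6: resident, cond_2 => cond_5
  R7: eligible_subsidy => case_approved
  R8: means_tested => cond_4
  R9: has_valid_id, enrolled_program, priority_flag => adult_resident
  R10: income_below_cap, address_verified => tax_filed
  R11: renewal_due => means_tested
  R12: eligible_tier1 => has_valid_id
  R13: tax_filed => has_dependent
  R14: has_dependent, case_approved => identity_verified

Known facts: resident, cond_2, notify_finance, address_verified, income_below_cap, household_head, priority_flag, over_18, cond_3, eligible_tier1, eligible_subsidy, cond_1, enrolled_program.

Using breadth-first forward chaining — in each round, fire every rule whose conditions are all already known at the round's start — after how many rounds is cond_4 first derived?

5

[1] R1 [notify_finance, household_head => age_verified]; R2 [resident, address_verified => exempt_fee]; R4 [priority_flag, notify_finance => application_complete]; R6 [resident, cond_2 => cond_5]; R7 [eligible_subsidy => case_approved]; R10 [income_below_cap, address_verified => tax_filed]; R12 [eligible_tier1 => has_valid_id]. ⇒ new: age_verified, exempt_fee, application_complete, cond_5, case_approved, tax_filed, has_valid_id.
[2] R9 [has_valid_id, enrolled_program, priority_flag => adult_resident]; R13 [tax_filed => has_dependent]. ⇒ new: adult_resident, has_dependent.
[3] R3 [adult_resident, application_complete, exempt_fee => renewal_due]; R14 [has_dependent, case_approved => identity_verified]. ⇒ new: renewal_due, identity_verified.
[4] R11 [renewal_due => means_tested]. ⇒ new: means_tested.
[5] R5 [means_tested, age_verified, identity_verified => citizen]; R8 [means_tested => cond_4]. ⇒ new: citizen, cond_4.
cond_4 first appears in round 5.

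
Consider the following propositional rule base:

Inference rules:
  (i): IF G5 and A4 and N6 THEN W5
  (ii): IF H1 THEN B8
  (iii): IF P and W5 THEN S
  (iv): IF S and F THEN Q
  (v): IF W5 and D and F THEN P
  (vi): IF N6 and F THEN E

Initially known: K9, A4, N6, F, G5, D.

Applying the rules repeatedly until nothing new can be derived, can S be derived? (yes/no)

yes

Round 1 fires (i), (vi), giving W5, E.
Round 2 fires (v), giving P.
Round 3 fires (iii), giving S.
Round 4 fires (iv), giving Q.
S appears in round 3, so it is derivable.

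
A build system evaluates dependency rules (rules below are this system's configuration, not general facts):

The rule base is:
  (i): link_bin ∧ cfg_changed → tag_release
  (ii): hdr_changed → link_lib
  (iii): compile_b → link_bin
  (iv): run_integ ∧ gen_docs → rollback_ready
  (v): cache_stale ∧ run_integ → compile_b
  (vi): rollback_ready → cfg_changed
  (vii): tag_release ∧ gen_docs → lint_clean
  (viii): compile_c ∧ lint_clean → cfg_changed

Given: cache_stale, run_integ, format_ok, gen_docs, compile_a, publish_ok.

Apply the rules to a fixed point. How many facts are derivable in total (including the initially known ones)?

12

Round 1 — (iv), (v), derive rollback_ready, compile_b.
Round 2 — (iii), (vi), derive link_bin, cfg_changed.
Round 3 — (i), derive tag_release.
Round 4 — (vii), derive lint_clean.
Closure: {cache_stale, cfg_changed, compile_a, compile_b, format_ok, gen_docs, link_bin, lint_clean, publish_ok, rollback_ready, run_integ, tag_release} — 12 facts.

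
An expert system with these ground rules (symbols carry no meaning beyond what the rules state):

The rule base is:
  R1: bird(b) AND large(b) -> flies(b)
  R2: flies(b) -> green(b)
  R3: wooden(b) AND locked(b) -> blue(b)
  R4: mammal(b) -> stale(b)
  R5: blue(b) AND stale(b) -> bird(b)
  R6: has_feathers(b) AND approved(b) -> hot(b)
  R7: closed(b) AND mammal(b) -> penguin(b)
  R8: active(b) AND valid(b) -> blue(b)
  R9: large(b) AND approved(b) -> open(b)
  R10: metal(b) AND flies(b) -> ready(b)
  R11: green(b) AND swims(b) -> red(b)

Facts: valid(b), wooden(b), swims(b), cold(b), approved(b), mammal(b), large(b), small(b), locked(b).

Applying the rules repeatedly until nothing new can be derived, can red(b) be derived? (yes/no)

yes

Round 1: R3 [wooden(b) AND locked(b) -> blue(b)]; R4 [mammal(b) -> stale(b)]; R9 [large(b) AND approved(b) -> open(b)]. New: blue(b), stale(b), open(b).
Round 2: R5 [blue(b) AND stale(b) -> bird(b)]. New: bird(b).
Round 3: R1 [bird(b) AND large(b) -> flies(b)]. New: flies(b).
Round 4: R2 [flies(b) -> green(b)]. New: green(b).
Round 5: R11 [green(b) AND swims(b) -> red(b)]. New: red(b).
red(b) appears in round 5, so it is derivable.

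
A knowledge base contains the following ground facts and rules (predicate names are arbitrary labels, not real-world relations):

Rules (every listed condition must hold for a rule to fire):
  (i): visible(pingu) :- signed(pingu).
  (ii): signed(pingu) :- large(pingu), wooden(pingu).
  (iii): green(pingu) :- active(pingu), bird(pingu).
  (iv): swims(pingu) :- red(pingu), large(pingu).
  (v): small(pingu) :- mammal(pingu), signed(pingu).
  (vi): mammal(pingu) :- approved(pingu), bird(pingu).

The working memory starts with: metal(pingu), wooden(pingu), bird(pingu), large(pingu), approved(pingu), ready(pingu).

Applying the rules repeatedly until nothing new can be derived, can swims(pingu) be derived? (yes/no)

Round 1: (ii) [signed(pingu) :- large(pingu), wooden(pingu).]; (vi) [mammal(pingu) :- approved(pingu), bird(pingu).]. New: signed(pingu), mammal(pingu).
Round 2: (i) [visible(pingu) :- signed(pingu).]; (v) [small(pingu) :- mammal(pingu), signed(pingu).]. New: visible(pingu), small(pingu).
Fixed point reached. swims(pingu) is concluded only by (iv); (iv) needs red(pingu) (never derived).

no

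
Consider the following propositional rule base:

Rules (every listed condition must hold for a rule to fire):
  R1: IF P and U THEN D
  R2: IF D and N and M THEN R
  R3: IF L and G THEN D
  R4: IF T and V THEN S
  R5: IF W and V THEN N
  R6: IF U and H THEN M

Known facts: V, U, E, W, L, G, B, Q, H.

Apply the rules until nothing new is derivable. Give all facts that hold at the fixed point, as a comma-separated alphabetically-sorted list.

Round 1: R3 [IF L and G THEN D]; R5 [IF W and V THEN N]; R6 [IF U and H THEN M]. New: D, N, M.
Round 2: R2 [IF D and N and M THEN R]. New: R.

B, D, E, G, H, L, M, N, Q, R, U, V, W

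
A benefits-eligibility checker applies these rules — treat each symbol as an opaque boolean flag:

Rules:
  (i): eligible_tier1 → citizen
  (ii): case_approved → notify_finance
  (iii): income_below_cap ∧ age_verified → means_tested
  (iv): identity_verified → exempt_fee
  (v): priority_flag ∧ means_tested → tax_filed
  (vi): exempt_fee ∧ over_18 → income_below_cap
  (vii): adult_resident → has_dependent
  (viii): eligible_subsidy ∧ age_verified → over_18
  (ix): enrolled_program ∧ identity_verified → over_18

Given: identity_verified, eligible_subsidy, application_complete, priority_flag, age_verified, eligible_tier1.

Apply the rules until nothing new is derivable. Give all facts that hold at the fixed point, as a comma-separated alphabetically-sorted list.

Round 1 fires (i), (iv), (viii), giving citizen, exempt_fee, over_18.
Round 2 fires (vi), giving income_below_cap.
Round 3 fires (iii), giving means_tested.
Round 4 fires (v), giving tax_filed.

age_verified, application_complete, citizen, eligible_subsidy, eligible_tier1, exempt_fee, identity_verified, income_below_cap, means_tested, over_18, priority_flag, tax_filed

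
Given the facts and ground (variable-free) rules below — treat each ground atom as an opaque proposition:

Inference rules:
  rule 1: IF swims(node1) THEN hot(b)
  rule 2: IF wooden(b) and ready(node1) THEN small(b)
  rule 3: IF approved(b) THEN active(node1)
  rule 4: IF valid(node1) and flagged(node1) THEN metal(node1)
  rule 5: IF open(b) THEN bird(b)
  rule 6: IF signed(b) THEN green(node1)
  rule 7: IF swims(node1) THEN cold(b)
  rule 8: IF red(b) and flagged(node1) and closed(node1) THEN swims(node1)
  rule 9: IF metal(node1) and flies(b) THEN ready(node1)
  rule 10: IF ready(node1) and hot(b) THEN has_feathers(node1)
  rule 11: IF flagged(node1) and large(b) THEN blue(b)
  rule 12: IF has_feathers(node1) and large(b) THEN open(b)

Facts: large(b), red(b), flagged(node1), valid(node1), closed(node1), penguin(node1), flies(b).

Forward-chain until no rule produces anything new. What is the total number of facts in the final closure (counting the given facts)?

Round 1 fires rule 4, rule 8, rule 11, giving metal(node1), swims(node1), blue(b).
Round 2 fires rule 1, rule 7, rule 9, giving hot(b), cold(b), ready(node1).
Round 3 fires rule 10, giving has_feathers(node1).
Round 4 fires rule 12, giving open(b).
Round 5 fires rule 5, giving bird(b).
Closure: {bird(b), blue(b), closed(node1), cold(b), flagged(node1), flies(b), has_feathers(node1), hot(b), large(b), metal(node1), open(b), penguin(node1), ready(node1), red(b), swims(node1), valid(node1)} — 16 facts.

16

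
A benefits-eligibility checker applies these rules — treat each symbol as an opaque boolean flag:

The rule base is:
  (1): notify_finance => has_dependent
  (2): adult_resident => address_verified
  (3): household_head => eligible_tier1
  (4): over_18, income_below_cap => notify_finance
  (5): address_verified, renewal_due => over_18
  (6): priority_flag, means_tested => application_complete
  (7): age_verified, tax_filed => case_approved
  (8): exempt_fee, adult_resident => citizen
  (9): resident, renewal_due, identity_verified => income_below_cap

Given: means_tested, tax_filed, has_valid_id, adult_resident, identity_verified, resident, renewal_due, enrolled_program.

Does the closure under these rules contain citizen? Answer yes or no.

Round 1: (2) [adult_resident => address_verified]; (9) [resident, renewal_due, identity_verified => income_below_cap]. New: address_verified, income_below_cap.
Round 2: (5) [address_verified, renewal_due => over_18]. New: over_18.
Round 3: (4) [over_18, income_below_cap => notify_finance]. New: notify_finance.
Round 4: (1) [notify_finance => has_dependent]. New: has_dependent.
Fixed point reached. citizen is concluded only by (8); (8) needs exempt_fee (never derived).

no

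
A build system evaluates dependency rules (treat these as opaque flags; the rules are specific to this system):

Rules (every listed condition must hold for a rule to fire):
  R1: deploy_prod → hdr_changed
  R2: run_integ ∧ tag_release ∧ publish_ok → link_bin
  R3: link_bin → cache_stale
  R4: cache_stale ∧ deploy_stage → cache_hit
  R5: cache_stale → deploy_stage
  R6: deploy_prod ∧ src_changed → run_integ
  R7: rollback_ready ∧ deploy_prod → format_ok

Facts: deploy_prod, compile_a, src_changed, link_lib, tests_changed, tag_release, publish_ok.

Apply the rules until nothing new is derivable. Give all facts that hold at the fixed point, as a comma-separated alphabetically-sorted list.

cache_hit, cache_stale, compile_a, deploy_prod, deploy_stage, hdr_changed, link_bin, link_lib, publish_ok, run_integ, src_changed, tag_release, tests_changed

Round 1: R1 [deploy_prod → hdr_changed]; R6 [deploy_prod ∧ src_changed → run_integ]. New: hdr_changed, run_integ.
Round 2: R2 [run_integ ∧ tag_release ∧ publish_ok → link_bin]. New: link_bin.
Round 3: R3 [link_bin → cache_stale]. New: cache_stale.
Round 4: R5 [cache_stale → deploy_stage]. New: deploy_stage.
Round 5: R4 [cache_stale ∧ deploy_stage → cache_hit]. New: cache_hit.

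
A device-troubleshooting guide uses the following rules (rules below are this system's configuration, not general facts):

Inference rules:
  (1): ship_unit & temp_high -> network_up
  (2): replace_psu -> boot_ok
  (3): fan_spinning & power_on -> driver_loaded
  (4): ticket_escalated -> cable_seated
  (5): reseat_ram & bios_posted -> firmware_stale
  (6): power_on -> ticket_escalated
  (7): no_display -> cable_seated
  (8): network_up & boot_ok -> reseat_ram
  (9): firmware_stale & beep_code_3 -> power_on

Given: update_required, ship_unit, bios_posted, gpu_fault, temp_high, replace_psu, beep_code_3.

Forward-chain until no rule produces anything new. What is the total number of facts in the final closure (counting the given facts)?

Round 1 — (1), (2), derive network_up, boot_ok.
Round 2 — (8), derive reseat_ram.
Round 3 — (5), derive firmware_stale.
Round 4 — (9), derive power_on.
Round 5 — (6), derive ticket_escalated.
Round 6 — (4), derive cable_seated.
Closure: {beep_code_3, bios_posted, boot_ok, cable_seated, firmware_stale, gpu_fault, network_up, power_on, replace_psu, reseat_ram, ship_unit, temp_high, ticket_escalated, update_required} — 14 facts.

14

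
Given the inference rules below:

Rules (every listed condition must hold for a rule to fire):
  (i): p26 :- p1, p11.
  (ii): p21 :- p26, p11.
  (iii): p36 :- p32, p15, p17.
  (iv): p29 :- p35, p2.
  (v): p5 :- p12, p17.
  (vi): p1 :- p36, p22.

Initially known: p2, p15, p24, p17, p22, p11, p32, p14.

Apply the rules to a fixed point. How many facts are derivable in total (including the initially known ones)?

Round 1 fires (iii), giving p36.
Round 2 fires (vi), giving p1.
Round 3 fires (i), giving p26.
Round 4 fires (ii), giving p21.
Closure: {p1, p11, p14, p15, p17, p2, p21, p22, p24, p26, p32, p36} — 12 facts.

12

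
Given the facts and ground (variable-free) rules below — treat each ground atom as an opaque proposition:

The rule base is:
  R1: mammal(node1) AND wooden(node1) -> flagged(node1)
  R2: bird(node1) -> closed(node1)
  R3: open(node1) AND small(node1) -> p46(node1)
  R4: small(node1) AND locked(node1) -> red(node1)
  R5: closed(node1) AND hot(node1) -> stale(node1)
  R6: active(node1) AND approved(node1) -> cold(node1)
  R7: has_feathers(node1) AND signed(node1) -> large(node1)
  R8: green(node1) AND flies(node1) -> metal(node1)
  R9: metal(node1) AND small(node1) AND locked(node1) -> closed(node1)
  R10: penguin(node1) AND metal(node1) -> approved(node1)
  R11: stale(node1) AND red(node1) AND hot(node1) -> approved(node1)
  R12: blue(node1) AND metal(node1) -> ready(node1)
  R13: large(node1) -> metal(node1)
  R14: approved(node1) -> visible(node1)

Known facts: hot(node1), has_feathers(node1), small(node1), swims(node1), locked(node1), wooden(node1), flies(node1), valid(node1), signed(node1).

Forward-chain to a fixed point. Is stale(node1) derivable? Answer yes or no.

yes

Round 1 fires R4, R7, giving red(node1), large(node1).
Round 2 fires R13, giving metal(node1).
Round 3 fires R9, giving closed(node1).
Round 4 fires R5, giving stale(node1).
Round 5 fires R11, giving approved(node1).
Round 6 fires R14, giving visible(node1).
stale(node1) appears in round 4, so it is derivable.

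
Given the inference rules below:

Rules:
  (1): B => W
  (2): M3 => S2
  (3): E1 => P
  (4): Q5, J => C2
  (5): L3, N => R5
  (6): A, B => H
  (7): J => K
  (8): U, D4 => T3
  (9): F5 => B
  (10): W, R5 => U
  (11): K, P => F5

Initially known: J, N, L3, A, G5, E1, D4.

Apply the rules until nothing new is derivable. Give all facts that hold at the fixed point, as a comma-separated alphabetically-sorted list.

Round 1 — (3), (5), (7), derive P, R5, K.
Round 2 — (11), derive F5.
Round 3 — (9), derive B.
Round 4 — (1), (6), derive W, H.
Round 5 — (10), derive U.
Round 6 — (8), derive T3.

A, B, D4, E1, F5, G5, H, J, K, L3, N, P, R5, T3, U, W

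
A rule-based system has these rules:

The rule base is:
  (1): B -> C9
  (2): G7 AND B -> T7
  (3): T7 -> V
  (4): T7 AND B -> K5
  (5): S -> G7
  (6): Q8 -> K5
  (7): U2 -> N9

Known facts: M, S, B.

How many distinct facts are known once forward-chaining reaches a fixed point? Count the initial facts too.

8

Round 1 — (1), (5), derive C9, G7.
Round 2 — (2), derive T7.
Round 3 — (3), (4), derive V, K5.
Closure: {B, C9, G7, K5, M, S, T7, V} — 8 facts.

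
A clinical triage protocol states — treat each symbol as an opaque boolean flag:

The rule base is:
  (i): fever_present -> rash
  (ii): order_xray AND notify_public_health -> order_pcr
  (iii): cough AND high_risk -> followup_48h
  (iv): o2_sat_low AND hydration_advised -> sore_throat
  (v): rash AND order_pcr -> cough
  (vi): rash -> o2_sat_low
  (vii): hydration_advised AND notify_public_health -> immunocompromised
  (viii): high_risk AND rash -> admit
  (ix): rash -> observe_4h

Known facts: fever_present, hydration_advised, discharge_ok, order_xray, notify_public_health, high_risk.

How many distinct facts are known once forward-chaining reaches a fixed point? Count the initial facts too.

15

Round 1: (i) [fever_present -> rash]; (ii) [order_xray AND notify_public_health -> order_pcr]; (vii) [hydration_advised AND notify_public_health -> immunocompromised]. Adds rash, order_pcr, immunocompromised.
Round 2: (v) [rash AND order_pcr -> cough]; (vi) [rash -> o2_sat_low]; (viii) [high_risk AND rash -> admit]; (ix) [rash -> observe_4h]. Adds cough, o2_sat_low, admit, observe_4h.
Round 3: (iii) [cough AND high_risk -> followup_48h]; (iv) [o2_sat_low AND hydration_advised -> sore_throat]. Adds followup_48h, sore_throat.
Closure: {admit, cough, discharge_ok, fever_present, followup_48h, high_risk, hydration_advised, immunocompromised, notify_public_health, o2_sat_low, observe_4h, order_pcr, order_xray, rash, sore_throat} — 15 facts.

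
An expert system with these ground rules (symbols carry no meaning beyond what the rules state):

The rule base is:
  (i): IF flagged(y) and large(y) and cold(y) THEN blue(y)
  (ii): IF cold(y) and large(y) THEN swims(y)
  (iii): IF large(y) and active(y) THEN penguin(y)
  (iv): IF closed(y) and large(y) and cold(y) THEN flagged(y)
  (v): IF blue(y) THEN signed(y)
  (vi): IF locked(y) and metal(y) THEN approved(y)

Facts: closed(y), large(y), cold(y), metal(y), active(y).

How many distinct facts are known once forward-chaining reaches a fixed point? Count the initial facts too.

[1] (ii) [IF cold(y) and large(y) THEN swims(y)]; (iii) [IF large(y) and active(y) THEN penguin(y)]; (iv) [IF closed(y) and large(y) and cold(y) THEN flagged(y)]. ⇒ new: swims(y), penguin(y), flagged(y).
[2] (i) [IF flagged(y) and large(y) and cold(y) THEN blue(y)]. ⇒ new: blue(y).
[3] (v) [IF blue(y) THEN signed(y)]. ⇒ new: signed(y).
Closure: {active(y), blue(y), closed(y), cold(y), flagged(y), large(y), metal(y), penguin(y), signed(y), swims(y)} — 10 facts.

10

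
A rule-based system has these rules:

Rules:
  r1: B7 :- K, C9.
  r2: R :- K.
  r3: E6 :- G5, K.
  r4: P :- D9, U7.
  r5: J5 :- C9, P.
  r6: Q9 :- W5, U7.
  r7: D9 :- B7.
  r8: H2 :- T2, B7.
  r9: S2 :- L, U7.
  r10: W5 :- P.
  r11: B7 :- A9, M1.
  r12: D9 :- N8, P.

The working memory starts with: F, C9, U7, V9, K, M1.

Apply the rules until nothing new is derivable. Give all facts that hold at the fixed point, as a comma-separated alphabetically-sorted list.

Round 1: r1 [B7 :- K, C9.]; r2 [R :- K.]. New: B7, R.
Round 2: r7 [D9 :- B7.]. New: D9.
Round 3: r4 [P :- D9, U7.]. New: P.
Round 4: r5 [J5 :- C9, P.]; r10 [W5 :- P.]. New: J5, W5.
Round 5: r6 [Q9 :- W5, U7.]. New: Q9.

B7, C9, D9, F, J5, K, M1, P, Q9, R, U7, V9, W5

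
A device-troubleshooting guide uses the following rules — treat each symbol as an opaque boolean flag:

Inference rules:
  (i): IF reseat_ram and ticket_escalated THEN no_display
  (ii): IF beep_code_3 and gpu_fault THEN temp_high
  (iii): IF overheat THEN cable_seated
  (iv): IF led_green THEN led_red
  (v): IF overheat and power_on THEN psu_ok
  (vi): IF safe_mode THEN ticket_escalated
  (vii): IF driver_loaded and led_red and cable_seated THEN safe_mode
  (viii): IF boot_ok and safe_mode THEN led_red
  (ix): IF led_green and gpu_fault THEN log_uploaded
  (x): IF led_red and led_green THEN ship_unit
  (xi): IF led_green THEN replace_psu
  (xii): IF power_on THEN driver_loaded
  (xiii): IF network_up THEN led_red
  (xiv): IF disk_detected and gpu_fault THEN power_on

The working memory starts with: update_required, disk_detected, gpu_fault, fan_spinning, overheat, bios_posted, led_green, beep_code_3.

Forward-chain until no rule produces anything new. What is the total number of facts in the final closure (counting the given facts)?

Round 1 fires (ii), (iii), (iv), (ix), (xi), (xiv), giving temp_high, cable_seated, led_red, log_uploaded, replace_psu, power_on.
Round 2 fires (v), (x), (xii), giving psu_ok, ship_unit, driver_loaded.
Round 3 fires (vii), giving safe_mode.
Round 4 fires (vi), giving ticket_escalated.
Closure: {beep_code_3, bios_posted, cable_seated, disk_detected, driver_loaded, fan_spinning, gpu_fault, led_green, led_red, log_uploaded, overheat, power_on, psu_ok, replace_psu, safe_mode, ship_unit, temp_high, ticket_escalated, update_required} — 19 facts.

19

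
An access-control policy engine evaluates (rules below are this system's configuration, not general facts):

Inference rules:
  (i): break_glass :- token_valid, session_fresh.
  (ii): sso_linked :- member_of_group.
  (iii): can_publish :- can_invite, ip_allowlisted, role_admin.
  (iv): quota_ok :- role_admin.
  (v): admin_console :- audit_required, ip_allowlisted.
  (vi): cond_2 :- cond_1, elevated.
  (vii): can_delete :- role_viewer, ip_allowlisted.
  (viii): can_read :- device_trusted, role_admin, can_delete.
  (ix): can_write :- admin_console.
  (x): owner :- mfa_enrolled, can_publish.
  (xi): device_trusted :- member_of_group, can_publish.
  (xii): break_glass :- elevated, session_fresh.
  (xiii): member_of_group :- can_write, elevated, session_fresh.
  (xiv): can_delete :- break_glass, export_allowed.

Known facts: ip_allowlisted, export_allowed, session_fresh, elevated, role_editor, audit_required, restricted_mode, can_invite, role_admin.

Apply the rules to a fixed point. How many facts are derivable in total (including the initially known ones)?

19

Round 1: (iii) [can_publish :- can_invite, ip_allowlisted, role_admin.]; (iv) [quota_ok :- role_admin.]; (v) [admin_console :- audit_required, ip_allowlisted.]; (xii) [break_glass :- elevated, session_fresh.]. Adds can_publish, quota_ok, admin_console, break_glass.
Round 2: (ix) [can_write :- admin_console.]; (xiv) [can_delete :- break_glass, export_allowed.]. Adds can_write, can_delete.
Round 3: (xiii) [member_of_group :- can_write, elevated, session_fresh.]. Adds member_of_group.
Round 4: (ii) [sso_linked :- member_of_group.]; (xi) [device_trusted :- member_of_group, can_publish.]. Adds sso_linked, device_trusted.
Round 5: (viii) [can_read :- device_trusted, role_admin, can_delete.]. Adds can_read.
Closure: {admin_console, audit_required, break_glass, can_delete, can_invite, can_publish, can_read, can_write, device_trusted, elevated, export_allowed, ip_allowlisted, member_of_group, quota_ok, restricted_mode, role_admin, role_editor, session_fresh, sso_linked} — 19 facts.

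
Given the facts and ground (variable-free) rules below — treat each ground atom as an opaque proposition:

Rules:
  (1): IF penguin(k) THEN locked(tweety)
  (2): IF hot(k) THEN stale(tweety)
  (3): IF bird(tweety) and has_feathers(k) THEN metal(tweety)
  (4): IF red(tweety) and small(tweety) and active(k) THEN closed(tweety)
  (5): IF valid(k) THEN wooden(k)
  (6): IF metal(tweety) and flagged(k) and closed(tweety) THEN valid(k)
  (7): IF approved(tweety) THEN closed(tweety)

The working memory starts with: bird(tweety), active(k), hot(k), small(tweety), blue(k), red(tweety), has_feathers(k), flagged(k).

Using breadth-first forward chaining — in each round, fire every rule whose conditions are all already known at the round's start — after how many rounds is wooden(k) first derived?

Round 1: (2) [IF hot(k) THEN stale(tweety)]; (3) [IF bird(tweety) and has_feathers(k) THEN metal(tweety)]; (4) [IF red(tweety) and small(tweety) and active(k) THEN closed(tweety)]. New: stale(tweety), metal(tweety), closed(tweety).
Round 2: (6) [IF metal(tweety) and flagged(k) and closed(tweety) THEN valid(k)]. New: valid(k).
Round 3: (5) [IF valid(k) THEN wooden(k)]. New: wooden(k).
wooden(k) first appears in round 3.

3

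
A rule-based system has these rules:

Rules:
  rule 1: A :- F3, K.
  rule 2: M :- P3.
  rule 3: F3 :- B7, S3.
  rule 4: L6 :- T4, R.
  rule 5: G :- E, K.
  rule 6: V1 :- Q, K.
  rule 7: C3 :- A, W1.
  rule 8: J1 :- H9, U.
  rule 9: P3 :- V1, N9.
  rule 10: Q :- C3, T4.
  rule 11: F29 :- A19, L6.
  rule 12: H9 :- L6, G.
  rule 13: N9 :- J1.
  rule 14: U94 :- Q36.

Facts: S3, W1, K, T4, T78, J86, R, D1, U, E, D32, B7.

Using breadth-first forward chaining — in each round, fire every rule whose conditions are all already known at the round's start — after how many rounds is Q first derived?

4

Round 1 — rule 3, rule 4, rule 5, derive F3, L6, G.
Round 2 — rule 1, rule 12, derive A, H9.
Round 3 — rule 7, rule 8, derive C3, J1.
Round 4 — rule 10, rule 13, derive Q, N9.
Q first appears in round 4.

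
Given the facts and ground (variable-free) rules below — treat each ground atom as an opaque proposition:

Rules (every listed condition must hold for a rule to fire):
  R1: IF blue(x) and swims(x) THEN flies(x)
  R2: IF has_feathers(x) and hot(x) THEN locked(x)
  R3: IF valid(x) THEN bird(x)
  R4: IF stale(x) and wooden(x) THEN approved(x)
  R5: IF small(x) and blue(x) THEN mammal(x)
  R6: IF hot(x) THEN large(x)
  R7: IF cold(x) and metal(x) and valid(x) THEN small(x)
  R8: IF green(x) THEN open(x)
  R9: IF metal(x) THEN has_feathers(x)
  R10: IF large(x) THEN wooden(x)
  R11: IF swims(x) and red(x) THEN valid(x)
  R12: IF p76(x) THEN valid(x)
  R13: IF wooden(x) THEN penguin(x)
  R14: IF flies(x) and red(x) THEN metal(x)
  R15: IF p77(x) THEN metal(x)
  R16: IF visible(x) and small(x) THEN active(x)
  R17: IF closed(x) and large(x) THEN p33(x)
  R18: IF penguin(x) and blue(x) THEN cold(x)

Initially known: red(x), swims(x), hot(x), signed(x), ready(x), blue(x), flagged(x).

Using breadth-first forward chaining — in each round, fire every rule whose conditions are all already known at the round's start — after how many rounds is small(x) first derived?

5

[1] R1 [IF blue(x) and swims(x) THEN flies(x)]; R6 [IF hot(x) THEN large(x)]; R11 [IF swims(x) and red(x) THEN valid(x)]. ⇒ new: flies(x), large(x), valid(x).
[2] R3 [IF valid(x) THEN bird(x)]; R10 [IF large(x) THEN wooden(x)]; R14 [IF flies(x) and red(x) THEN metal(x)]. ⇒ new: bird(x), wooden(x), metal(x).
[3] R9 [IF metal(x) THEN has_feathers(x)]; R13 [IF wooden(x) THEN penguin(x)]. ⇒ new: has_feathers(x), penguin(x).
[4] R2 [IF has_feathers(x) and hot(x) THEN locked(x)]; R18 [IF penguin(x) and blue(x) THEN cold(x)]. ⇒ new: locked(x), cold(x).
[5] R7 [IF cold(x) and metal(x) and valid(x) THEN small(x)]. ⇒ new: small(x).
small(x) first appears in round 5.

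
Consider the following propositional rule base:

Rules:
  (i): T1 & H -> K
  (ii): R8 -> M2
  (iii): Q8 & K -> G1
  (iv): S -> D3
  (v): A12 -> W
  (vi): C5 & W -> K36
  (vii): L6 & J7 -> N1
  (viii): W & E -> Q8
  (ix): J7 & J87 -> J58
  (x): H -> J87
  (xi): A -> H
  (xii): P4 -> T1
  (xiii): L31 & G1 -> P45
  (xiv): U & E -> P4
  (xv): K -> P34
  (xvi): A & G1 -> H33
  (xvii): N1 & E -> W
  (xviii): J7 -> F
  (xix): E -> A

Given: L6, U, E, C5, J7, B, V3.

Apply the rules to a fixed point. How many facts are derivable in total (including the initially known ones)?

22

Round 1: (vii) [L6 & J7 -> N1]; (xiv) [U & E -> P4]; (xviii) [J7 -> F]; (xix) [E -> A]. New: N1, P4, F, A.
Round 2: (xi) [A -> H]; (xii) [P4 -> T1]; (xvii) [N1 & E -> W]. New: H, T1, W.
Round 3: (i) [T1 & H -> K]; (vi) [C5 & W -> K36]; (viii) [W & E -> Q8]; (x) [H -> J87]. New: K, K36, Q8, J87.
Round 4: (iii) [Q8 & K -> G1]; (ix) [J7 & J87 -> J58]; (xv) [K -> P34]. New: G1, J58, P34.
Round 5: (xvi) [A & G1 -> H33]. New: H33.
Closure: {A, B, C5, E, F, G1, H, H33, J58, J7, J87, K, K36, L6, N1, P34, P4, Q8, T1, U, V3, W} — 22 facts.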